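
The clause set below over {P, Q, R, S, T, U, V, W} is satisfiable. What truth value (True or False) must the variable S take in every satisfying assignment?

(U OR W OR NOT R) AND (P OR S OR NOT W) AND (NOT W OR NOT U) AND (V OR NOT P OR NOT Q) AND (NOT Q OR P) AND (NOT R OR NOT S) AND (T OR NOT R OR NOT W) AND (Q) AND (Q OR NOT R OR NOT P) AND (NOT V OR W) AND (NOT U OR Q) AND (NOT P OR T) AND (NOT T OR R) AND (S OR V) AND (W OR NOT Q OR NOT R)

Suppose S = true.
Unit clause (NOT R) forces R = false.
Unit clause (Q) forces Q = true.
Unit clause (P) forces P = true.
Unit clause (V) forces V = true.
Unit clause (W) forces W = true.
Unit clause (NOT U) forces U = false.
Unit clause (T) forces T = true.
Now (NOT T) is unsatisfied and unit — conflict.
So every satisfying assignment has S = False.

False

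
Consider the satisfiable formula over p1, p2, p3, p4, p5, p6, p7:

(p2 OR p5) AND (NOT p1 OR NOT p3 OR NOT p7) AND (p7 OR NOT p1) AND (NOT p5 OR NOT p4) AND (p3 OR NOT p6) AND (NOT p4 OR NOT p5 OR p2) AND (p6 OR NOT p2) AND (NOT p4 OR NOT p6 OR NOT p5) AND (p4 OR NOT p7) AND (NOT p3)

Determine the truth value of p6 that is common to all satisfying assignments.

False

Suppose p6 = true.
(p3) alone gives p3 = true.
Now (NOT p3) is unsatisfied and unit — conflict.
So every satisfying assignment has p6 = False.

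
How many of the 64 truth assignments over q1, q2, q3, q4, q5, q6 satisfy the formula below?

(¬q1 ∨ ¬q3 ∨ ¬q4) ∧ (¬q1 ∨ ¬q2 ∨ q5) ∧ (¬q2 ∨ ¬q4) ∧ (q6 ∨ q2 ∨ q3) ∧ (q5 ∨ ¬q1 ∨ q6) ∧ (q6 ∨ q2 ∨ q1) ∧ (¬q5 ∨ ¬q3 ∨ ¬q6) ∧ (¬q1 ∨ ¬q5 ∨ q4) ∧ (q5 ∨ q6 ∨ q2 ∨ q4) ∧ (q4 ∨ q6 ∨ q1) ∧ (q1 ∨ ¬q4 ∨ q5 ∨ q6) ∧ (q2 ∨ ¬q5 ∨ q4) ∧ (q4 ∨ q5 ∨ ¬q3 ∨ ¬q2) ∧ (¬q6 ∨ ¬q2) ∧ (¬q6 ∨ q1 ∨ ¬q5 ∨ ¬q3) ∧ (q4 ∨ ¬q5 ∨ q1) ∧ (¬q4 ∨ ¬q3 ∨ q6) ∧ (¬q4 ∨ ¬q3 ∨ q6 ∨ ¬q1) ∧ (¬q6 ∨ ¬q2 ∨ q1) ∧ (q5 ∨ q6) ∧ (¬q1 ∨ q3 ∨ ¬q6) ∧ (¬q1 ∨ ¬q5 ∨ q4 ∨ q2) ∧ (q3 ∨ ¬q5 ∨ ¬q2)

There are 2^6 = 64 truth assignments over (q1, q2, q3, q4, q5, q6).
Split on q4. With q4 = True, the clauses containing q4 are satisfied and ¬q4 drops from the rest; 3 of the 2^5 = 32 assignments to the other variables satisfy what remains.
With q4 = False, by the same count on the reduced clause set, 3 assignments work.
Total: 3 + 3 = 6.

6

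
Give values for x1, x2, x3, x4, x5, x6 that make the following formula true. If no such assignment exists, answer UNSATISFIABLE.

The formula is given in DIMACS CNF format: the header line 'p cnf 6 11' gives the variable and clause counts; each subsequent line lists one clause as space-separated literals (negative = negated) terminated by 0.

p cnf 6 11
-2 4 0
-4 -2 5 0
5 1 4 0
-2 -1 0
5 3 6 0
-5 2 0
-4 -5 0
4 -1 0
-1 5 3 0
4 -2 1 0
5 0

UNSATISFIABLE

From the singleton clause (x5), x5 = True.
From the singleton clause (x2), x2 = True.
From the singleton clause (x4), x4 = True.
That conflicts with the unit clause (¬x4).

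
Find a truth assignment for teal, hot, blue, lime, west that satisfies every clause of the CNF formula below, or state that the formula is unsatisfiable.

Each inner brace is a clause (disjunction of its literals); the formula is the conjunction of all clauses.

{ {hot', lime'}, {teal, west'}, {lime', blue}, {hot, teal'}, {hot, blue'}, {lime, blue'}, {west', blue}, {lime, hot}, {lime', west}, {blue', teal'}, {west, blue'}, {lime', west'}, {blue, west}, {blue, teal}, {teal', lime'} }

Try hot = 0.
Unit clause (teal') forces teal = 0.
Unit clause (west') forces west = 0.
Unit clause (blue') forces blue = 0.
But (blue) is also a unit clause — contradiction.
Undo hot and try hot = 1.
Unit clause (lime') forces lime = 0.
Unit clause (blue') forces blue = 0.
Unit clause (west') forces west = 0.
But (west) is also a unit clause — contradiction.
Neither hot = 1 nor hot = 0 works.

UNSATISFIABLE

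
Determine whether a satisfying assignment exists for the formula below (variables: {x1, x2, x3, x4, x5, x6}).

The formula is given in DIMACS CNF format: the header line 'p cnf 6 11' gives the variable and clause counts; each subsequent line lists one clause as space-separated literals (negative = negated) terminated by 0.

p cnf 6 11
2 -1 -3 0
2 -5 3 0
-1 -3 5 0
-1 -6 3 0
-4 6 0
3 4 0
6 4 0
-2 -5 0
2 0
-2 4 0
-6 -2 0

Unsatisfiable

From the singleton clause (x2), x2 = True.
From the singleton clause (¬x5), x5 = False.
From the singleton clause (x4), x4 = True.
From the singleton clause (x6), x6 = True.
That conflicts with the unit clause (¬x6).
No assignment satisfies every clause.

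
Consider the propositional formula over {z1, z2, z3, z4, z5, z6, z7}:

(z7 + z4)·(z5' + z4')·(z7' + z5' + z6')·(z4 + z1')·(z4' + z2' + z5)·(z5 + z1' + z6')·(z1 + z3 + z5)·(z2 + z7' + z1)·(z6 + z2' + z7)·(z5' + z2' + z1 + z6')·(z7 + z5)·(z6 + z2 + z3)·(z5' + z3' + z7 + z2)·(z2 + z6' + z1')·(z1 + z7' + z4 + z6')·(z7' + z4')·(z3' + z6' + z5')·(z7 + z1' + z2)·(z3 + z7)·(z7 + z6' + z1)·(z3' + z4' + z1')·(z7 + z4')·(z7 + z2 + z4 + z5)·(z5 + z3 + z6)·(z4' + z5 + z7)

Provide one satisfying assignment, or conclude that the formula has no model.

Suppose z7 = 1.
The clause (z4') is unit, so z4 = 0.
The clause (z1') is unit, so z1 = 0.
The clause (z2) is unit, so z2 = 1.
The clause (z6') is unit, so z6 = 0.
Suppose z3 = 1.
No clause remains; z5 is free.

z1=0,  z2=1,  z3=1,  z4=0,  z5=0,  z6=0,  z7=1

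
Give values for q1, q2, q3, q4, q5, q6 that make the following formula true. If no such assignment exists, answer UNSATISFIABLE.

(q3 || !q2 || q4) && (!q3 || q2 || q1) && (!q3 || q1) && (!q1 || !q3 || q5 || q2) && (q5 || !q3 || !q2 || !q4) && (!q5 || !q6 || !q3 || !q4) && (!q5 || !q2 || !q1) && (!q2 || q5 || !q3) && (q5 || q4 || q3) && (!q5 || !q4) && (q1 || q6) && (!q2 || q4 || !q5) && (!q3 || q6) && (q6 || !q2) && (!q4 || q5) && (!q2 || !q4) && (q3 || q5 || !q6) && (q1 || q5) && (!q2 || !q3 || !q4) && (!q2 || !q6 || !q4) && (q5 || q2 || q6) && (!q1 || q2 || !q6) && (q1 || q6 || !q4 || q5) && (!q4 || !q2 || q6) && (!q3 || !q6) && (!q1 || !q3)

q1 ↦ false; q2 ↦ false; q3 ↦ false; q4 ↦ false; q5 ↦ true; q6 ↦ true

Case q3 = false:
Case q2 = false:
Case q5 = true:
(!q4) alone gives q4 = false.
Case q1 = false:
(q6) alone gives q6 = true.
This assignment satisfies each clause.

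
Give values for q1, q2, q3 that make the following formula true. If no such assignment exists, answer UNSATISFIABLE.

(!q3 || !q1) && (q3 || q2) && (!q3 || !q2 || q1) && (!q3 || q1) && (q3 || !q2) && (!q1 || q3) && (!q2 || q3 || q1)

Branch on q3: set q3 = false.
From the singleton clause (q2), q2 = true.
That conflicts with the unit clause (!q2).
That branch fails; take q3 = true instead.
From the singleton clause (!q1), q1 = false.
That conflicts with the unit clause (q1).
Both values of q3 lead to a conflict.

UNSATISFIABLE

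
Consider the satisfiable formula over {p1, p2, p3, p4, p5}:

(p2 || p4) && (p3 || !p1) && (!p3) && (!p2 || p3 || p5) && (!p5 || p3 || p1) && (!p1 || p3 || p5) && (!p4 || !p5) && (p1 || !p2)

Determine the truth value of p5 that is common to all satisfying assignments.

Suppose p5 = true.
(!p3) alone gives p3 = false.
(!p1) alone gives p1 = false.
But (p1) is also a unit clause — contradiction.
So every satisfying assignment has p5 = False.

False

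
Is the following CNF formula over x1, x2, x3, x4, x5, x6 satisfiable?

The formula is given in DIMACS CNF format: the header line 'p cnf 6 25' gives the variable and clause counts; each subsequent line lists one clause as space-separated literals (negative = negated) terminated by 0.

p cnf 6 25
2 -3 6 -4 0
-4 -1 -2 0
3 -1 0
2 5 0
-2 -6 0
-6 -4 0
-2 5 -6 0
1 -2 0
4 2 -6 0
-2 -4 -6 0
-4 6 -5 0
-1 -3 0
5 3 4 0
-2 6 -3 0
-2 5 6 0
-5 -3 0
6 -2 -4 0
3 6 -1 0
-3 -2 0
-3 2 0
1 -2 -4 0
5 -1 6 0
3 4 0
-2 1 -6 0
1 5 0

No, unsatisfiable

Branch on x3: set x3 = True.
The clause (¬x1) is unit, so x1 = False.
The clause (¬x2) is unit, so x2 = False.
Now (x2) is unsatisfied and unit — conflict.
Backtrack on x3: now try x3 = False.
The clause (¬x1) is unit, so x1 = False.
The clause (¬x2) is unit, so x2 = False.
The clause (x5) is unit, so x5 = True.
The clause (x4) is unit, so x4 = True.
The clause (¬x6) is unit, so x6 = False.
Now (x6) is unsatisfied and unit — conflict.
Both values of x3 lead to a conflict.
No assignment satisfies every clause.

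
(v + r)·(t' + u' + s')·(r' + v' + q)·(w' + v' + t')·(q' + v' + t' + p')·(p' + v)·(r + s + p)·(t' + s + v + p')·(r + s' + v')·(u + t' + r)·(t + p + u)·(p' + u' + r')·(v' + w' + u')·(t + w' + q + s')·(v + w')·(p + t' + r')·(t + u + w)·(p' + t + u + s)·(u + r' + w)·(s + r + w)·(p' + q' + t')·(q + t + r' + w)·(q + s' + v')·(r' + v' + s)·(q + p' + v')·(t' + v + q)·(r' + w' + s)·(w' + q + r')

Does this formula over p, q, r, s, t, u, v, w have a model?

Case v = 0:
From the singleton clause (r), r = 1.
From the singleton clause (p'), p = 0.
From the singleton clause (w'), w = 0.
From the singleton clause (t'), t = 0.
From the singleton clause (u), u = 1.
From the singleton clause (q), q = 1.
Every clause is now satisfied; s is unconstrained.
A satisfying assignment: p ↦ 0, q ↦ 1, r ↦ 1, s ↦ 1, t ↦ 0, u ↦ 1, v ↦ 0, w ↦ 0.

Yes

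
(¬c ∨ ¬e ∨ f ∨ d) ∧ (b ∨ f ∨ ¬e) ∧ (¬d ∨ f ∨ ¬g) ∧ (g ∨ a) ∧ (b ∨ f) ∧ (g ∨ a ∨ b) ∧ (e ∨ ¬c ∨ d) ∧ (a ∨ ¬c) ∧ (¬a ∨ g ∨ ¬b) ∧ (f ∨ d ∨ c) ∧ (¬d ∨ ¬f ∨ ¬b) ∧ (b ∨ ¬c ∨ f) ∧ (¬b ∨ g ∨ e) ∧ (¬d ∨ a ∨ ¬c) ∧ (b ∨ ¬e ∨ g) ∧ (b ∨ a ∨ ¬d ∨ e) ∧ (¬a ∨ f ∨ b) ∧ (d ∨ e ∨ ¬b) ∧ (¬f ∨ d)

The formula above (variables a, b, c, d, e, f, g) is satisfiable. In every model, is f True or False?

Suppose f = False.
(b) alone gives b = True.
Try d = False.
(c) alone gives c = True.
(¬e) alone gives e = False.
That conflicts with the unit clause (e).
Backtrack on d: now try d = True.
(¬g) alone gives g = False.
(a) alone gives a = True.
That conflicts with the unit clause (¬a).
Both values of d lead to a conflict.
So every satisfying assignment has f = True.

True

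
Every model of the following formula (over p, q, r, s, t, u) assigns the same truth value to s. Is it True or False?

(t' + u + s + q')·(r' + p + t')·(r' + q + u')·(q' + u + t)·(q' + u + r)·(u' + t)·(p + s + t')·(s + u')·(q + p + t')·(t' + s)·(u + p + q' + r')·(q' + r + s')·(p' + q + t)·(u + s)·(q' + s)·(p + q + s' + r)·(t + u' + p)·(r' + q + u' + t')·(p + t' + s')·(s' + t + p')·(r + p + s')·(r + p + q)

Suppose s = 0.
The clause (u') is unit, so u = 0.
Now (u) is unsatisfied and unit — conflict.
So every satisfying assignment has s = True.

True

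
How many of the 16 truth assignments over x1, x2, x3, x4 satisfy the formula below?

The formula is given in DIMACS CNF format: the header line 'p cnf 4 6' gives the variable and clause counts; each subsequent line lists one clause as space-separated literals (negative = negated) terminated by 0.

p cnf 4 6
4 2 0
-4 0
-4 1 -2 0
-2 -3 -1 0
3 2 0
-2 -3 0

There are 2^4 = 16 truth assignments over (x1, x2, x3, x4).
Check each against the 6 clauses (columns in the order x1, x2, x3, x4):
  F F F F  ✗ fails (x4 ∨ x2)
  F F F T  ✗ fails (¬x4)
  F F T F  ✗ fails (x4 ∨ x2)
  F F T T  ✗ fails (¬x4)
  F T F F  ✓ satisfies all
  F T F T  ✗ fails (¬x4)
  F T T F  ✗ fails (¬x2 ∨ ¬x3)
  F T T T  ✗ fails (¬x4)
  T F F F  ✗ fails (x4 ∨ x2)
  T F F T  ✗ fails (¬x4)
  T F T F  ✗ fails (x4 ∨ x2)
  T F T T  ✗ fails (¬x4)
  T T F F  ✓ satisfies all
  T T F T  ✗ fails (¬x4)
  T T T F  ✗ fails (¬x2 ∨ ¬x3 ∨ ¬x1)
  T T T T  ✗ fails (¬x4)
2 of the 16 rows are models.

2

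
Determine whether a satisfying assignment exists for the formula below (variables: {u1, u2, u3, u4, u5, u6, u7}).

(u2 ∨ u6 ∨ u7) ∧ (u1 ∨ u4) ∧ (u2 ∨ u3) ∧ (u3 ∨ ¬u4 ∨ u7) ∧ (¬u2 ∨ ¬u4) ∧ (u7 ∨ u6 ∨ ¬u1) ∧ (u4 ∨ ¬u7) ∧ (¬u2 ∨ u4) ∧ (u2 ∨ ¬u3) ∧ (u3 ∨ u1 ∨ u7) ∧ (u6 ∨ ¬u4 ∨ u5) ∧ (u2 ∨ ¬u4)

No

Case u1 = True:
Case u2 = True:
(¬u4) alone gives u4 = False.
But (u4) is also a unit clause — contradiction.
That branch fails; take u2 = False instead.
(u3) alone gives u3 = True.
But (¬u3) is also a unit clause — contradiction.
Neither u2 = True nor u2 = False works.
That branch fails; take u1 = False instead.
(u4) alone gives u4 = True.
(¬u2) alone gives u2 = False.
But (u2) is also a unit clause — contradiction.
Neither u1 = True nor u1 = False works.
No assignment satisfies every clause.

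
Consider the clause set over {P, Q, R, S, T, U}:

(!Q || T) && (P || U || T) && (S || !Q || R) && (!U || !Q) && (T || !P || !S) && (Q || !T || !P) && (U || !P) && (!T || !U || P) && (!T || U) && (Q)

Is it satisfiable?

No, unsatisfiable

Unit clause (Q) forces Q = true.
Unit clause (T) forces T = true.
Unit clause (!U) forces U = false.
That conflicts with the unit clause (U).
No assignment satisfies every clause.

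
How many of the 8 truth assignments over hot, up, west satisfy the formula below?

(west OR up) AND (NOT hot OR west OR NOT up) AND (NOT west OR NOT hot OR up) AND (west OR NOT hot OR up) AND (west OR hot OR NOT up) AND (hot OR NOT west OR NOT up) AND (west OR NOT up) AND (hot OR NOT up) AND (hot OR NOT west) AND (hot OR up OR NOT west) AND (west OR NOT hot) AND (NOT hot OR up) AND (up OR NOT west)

There are 2^3 = 8 truth assignments over (hot, up, west).
Split on west. With west = true, the clauses containing west are satisfied and NOT west drops from the rest; 1 of the 2^2 = 4 assignments to the other variables satisfy what remains.
With west = false, by the same count on the reduced clause set, 0 assignments work.
Total: 1 + 0 = 1.

1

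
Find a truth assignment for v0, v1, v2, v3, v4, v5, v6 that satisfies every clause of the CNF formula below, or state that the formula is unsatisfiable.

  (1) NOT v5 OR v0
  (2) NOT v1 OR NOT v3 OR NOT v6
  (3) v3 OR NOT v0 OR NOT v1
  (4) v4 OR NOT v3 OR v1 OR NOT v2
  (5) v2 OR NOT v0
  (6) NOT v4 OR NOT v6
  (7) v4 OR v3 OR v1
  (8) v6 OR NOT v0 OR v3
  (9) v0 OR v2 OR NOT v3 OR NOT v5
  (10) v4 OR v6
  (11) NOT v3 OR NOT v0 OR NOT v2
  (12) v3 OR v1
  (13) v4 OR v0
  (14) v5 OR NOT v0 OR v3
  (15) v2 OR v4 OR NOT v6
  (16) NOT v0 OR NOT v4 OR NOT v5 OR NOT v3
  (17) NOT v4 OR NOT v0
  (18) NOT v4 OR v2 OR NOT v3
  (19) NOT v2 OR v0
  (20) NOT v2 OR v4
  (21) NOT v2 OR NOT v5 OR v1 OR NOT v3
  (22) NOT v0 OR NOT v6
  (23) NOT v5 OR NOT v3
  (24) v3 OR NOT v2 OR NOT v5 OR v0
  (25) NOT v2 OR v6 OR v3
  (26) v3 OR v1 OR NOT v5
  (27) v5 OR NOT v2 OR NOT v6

v0 ↦ false; v1 ↦ true; v2 ↦ false; v3 ↦ false; v4 ↦ true; v5 ↦ false; v6 ↦ false

Suppose v5 = false.
Suppose v2 = false.
The clause (NOT v0) is unit, so v0 = false.
The clause (v4) is unit, so v4 = true.
The clause (NOT v6) is unit, so v6 = false.
The clause (NOT v3) is unit, so v3 = false.
The clause (v1) is unit, so v1 = true.
All clauses are satisfied.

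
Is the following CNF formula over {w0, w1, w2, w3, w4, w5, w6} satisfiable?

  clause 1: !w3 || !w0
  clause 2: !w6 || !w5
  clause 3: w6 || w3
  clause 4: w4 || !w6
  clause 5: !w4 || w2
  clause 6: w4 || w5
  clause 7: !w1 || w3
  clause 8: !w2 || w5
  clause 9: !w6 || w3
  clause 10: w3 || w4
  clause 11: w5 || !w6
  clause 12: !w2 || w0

Suppose w3 = true.
Unit clause (!w0) forces w0 = false.
Unit clause (!w2) forces w2 = false.
Unit clause (!w4) forces w4 = false.
Unit clause (!w6) forces w6 = false.
Unit clause (w5) forces w5 = true.
Every clause is now satisfied; w1 is unconstrained.
A satisfying assignment: w0 ↦ false; w1 ↦ false; w2 ↦ false; w3 ↦ true; w4 ↦ false; w5 ↦ true; w6 ↦ false.

Satisfiable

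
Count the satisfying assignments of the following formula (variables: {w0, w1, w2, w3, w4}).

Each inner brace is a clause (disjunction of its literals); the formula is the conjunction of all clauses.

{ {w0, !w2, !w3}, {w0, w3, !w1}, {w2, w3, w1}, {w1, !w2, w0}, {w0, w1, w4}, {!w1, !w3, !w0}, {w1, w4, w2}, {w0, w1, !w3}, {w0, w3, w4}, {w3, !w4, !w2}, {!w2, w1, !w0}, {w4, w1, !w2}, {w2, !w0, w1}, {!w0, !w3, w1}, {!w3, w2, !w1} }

3

There are 2^5 = 32 truth assignments over (w0, w1, w2, w3, w4).
Split on w0. With w0 = true, the clauses containing w0 are satisfied and !w0 drops from the rest; 3 of the 2^4 = 16 assignments to the other variables satisfy what remains.
With w0 = false, by the same count on the reduced clause set, 0 assignments work.
Total: 3 + 0 = 3.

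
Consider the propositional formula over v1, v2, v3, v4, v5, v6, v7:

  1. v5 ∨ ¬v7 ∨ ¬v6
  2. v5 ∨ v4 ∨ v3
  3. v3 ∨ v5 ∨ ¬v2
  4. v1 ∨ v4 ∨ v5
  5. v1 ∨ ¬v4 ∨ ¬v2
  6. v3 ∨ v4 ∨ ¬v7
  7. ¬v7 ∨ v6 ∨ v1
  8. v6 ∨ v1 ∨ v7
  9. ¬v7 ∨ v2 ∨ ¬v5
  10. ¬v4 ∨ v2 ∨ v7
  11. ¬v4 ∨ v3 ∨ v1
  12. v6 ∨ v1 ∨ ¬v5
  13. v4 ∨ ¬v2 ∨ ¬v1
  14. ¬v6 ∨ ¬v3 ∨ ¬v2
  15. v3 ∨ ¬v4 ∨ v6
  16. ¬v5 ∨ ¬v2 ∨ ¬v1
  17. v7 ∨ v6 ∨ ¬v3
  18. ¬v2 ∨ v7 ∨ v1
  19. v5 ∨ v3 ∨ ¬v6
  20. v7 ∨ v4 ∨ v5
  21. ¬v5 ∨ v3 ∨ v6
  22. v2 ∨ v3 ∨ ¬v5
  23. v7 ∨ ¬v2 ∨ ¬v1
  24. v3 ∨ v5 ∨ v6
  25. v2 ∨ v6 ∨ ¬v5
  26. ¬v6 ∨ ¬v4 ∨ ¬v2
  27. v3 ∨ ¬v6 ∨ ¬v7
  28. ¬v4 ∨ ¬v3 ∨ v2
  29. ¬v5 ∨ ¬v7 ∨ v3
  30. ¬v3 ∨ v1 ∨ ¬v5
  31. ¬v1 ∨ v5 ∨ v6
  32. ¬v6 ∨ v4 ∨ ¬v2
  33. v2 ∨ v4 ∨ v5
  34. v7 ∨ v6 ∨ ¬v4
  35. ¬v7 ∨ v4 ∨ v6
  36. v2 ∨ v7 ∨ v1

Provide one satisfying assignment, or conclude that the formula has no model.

v1 ↦ True, v2 ↦ False, v3 ↦ True, v4 ↦ False, v5 ↦ True, v6 ↦ True, v7 ↦ False

Case v5 = True:
Case v7 = False:
Case v6 = True:
Case v4 = False:
Unit clause (¬v2) forces v2 = False.
Unit clause (v3) forces v3 = True.
Unit clause (v1) forces v1 = True.
Every clause now holds.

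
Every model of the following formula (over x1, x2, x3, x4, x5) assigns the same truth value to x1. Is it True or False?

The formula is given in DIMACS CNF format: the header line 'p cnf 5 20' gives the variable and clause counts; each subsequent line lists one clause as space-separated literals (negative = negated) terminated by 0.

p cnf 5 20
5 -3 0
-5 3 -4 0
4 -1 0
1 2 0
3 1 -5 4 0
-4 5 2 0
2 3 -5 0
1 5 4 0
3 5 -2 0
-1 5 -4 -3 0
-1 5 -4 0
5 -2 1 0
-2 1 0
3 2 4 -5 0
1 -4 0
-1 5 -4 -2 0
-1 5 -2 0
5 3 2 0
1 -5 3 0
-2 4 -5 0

Suppose x1 = False.
The clause (x2) is unit, so x2 = True.
But (¬x2) is also a unit clause — contradiction.
So every satisfying assignment has x1 = True.

True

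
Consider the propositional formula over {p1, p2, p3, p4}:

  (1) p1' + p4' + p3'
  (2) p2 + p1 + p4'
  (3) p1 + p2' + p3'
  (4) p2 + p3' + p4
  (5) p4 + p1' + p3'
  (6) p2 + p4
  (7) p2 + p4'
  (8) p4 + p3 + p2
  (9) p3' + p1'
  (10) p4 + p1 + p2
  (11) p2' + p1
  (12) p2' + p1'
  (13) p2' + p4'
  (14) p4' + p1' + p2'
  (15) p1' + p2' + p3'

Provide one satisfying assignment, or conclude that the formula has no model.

UNSATISFIABLE

Case p2 = 1:
Unit clause (p1) forces p1 = 1.
But (p1') is also a unit clause — contradiction.
That branch fails; take p2 = 0 instead.
Unit clause (p4) forces p4 = 1.
But (p4') is also a unit clause — contradiction.
Both values of p2 lead to a conflict.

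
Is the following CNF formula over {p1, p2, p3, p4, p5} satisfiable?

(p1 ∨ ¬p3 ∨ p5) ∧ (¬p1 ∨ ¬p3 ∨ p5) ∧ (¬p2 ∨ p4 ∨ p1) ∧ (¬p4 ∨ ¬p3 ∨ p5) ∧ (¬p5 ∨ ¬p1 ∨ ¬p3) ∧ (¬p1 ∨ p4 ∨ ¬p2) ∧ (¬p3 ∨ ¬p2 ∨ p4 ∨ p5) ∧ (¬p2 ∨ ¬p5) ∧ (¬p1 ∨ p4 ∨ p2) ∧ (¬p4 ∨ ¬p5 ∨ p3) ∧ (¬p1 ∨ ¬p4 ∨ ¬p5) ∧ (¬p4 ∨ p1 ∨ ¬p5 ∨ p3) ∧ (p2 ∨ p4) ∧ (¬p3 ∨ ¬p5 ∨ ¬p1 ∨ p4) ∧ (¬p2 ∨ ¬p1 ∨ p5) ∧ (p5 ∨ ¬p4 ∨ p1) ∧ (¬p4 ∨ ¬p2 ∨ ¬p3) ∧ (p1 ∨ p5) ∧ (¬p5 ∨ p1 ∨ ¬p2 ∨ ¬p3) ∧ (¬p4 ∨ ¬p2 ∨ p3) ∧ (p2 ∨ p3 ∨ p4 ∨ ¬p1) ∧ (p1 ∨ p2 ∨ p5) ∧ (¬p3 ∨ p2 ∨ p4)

Satisfiable

Case p2 = False:
The clause (p4) is unit, so p4 = True.
Case p3 = True:
The clause (p5) is unit, so p5 = True.
The clause (¬p1) is unit, so p1 = False.
This assignment satisfies each clause.
A satisfying assignment: p1: False; p2: False; p3: True; p4: True; p5: True.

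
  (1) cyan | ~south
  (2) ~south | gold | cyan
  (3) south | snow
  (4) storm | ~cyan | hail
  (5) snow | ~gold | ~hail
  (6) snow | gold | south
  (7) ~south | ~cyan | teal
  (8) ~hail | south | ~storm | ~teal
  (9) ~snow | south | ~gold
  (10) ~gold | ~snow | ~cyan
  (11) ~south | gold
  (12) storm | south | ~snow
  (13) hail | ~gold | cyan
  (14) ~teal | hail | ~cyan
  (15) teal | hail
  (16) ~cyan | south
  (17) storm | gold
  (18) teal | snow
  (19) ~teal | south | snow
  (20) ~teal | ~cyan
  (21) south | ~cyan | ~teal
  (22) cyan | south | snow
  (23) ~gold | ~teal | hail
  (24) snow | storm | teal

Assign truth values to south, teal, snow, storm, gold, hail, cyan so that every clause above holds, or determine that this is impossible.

Suppose cyan = 0.
From the singleton clause (~south), south = 0.
From the singleton clause (snow), snow = 1.
From the singleton clause (~gold), gold = 0.
From the singleton clause (storm), storm = 1.
Suppose hail = 1.
From the singleton clause (~teal), teal = 0.
Every clause now holds.

south=0,  teal=0,  snow=1,  storm=1,  gold=0,  hail=1,  cyan=0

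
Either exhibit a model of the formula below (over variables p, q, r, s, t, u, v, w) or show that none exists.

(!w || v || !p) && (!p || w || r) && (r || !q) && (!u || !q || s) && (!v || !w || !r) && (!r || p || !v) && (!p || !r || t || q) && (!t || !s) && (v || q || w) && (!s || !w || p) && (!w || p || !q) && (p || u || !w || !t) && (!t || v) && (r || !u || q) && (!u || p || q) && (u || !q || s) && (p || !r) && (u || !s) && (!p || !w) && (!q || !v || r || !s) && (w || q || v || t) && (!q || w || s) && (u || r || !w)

p ↦ false, q ↦ false, r ↦ false, s ↦ false, t ↦ true, u ↦ false, v ↦ true, w ↦ false

Suppose r = false.
Unit clause (!q) forces q = false.
Unit clause (!u) forces u = false.
Unit clause (!s) forces s = false.
Unit clause (!w) forces w = false.
Unit clause (!p) forces p = false.
Unit clause (v) forces v = true.
No clause remains; t is free.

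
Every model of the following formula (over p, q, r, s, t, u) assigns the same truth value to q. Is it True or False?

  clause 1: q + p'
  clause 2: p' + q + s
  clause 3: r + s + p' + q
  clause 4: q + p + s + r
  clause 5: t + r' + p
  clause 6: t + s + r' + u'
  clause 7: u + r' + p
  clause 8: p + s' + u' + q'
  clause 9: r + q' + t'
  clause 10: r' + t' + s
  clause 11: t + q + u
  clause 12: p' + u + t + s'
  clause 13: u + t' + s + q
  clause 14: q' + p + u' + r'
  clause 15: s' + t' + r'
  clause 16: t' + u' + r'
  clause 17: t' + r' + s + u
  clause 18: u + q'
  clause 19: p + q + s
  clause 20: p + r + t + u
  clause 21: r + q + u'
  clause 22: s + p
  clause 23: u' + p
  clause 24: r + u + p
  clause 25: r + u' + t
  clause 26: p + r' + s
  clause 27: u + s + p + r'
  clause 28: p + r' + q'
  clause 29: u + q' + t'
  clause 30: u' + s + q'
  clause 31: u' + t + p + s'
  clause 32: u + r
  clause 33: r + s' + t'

True

Suppose q = 0.
Unit clause (p') forces p = 0.
Unit clause (s) forces s = 1.
Unit clause (u') forces u = 0.
Unit clause (r') forces r = 0.
Now (r) is unsatisfied and unit — conflict.
So every satisfying assignment has q = True.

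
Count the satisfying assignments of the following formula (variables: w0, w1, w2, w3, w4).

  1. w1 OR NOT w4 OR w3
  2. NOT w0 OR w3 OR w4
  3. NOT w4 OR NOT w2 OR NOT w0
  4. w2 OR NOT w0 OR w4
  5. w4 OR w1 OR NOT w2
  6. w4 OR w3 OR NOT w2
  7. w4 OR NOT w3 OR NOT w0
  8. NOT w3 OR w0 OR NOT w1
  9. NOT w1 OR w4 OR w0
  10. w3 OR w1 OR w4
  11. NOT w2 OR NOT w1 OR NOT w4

There are 2^5 = 32 truth assignments over (w0, w1, w2, w3, w4).
Split on w3. With w3 = true, the clauses containing w3 are satisfied and NOT w3 drops from the rest; 5 of the 2^4 = 16 assignments to the other variables satisfy what remains.
With w3 = false, by the same count on the reduced clause set, 2 assignments work.
Total: 5 + 2 = 7.

7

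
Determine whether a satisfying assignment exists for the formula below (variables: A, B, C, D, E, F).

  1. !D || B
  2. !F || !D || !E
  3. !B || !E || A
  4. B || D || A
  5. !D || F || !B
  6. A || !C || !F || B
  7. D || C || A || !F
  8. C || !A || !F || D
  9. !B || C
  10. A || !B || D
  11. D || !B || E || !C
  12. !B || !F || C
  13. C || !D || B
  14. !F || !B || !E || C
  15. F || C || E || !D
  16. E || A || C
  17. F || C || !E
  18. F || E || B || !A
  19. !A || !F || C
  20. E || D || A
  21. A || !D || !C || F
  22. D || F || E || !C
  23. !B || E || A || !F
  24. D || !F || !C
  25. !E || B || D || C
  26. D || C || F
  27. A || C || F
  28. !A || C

Suppose D = false.
Suppose B = false.
Unit clause (A) forces A = true.
Unit clause (C) forces C = true.
Unit clause (!F) forces F = false.
Unit clause (E) forces E = true.
All clauses are satisfied.
A satisfying assignment: A=true, B=false, C=true, D=false, E=true, F=false.

Yes, satisfiable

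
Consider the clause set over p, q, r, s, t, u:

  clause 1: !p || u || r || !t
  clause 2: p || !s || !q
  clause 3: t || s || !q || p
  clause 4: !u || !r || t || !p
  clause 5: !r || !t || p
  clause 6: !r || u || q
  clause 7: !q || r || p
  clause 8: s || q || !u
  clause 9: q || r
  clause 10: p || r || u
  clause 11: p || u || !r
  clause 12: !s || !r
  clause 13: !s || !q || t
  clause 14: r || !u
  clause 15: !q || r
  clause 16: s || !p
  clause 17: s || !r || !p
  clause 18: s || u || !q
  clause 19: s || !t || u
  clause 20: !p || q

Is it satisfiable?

Unsatisfiable

Case q = true:
The clause (r) is unit, so r = true.
The clause (!s) is unit, so s = false.
The clause (!p) is unit, so p = false.
The clause (t) is unit, so t = true.
But (!t) is also a unit clause — contradiction.
That branch fails; take q = false instead.
The clause (r) is unit, so r = true.
The clause (u) is unit, so u = true.
The clause (s) is unit, so s = true.
But (!s) is also a unit clause — contradiction.
Either choice for q ends in contradiction.
No assignment satisfies every clause.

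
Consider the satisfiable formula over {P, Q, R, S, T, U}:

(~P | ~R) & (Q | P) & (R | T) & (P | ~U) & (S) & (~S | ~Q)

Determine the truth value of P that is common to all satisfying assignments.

True

Suppose P = 0.
From the singleton clause (Q), Q = 1.
From the singleton clause (~U), U = 0.
From the singleton clause (S), S = 1.
But (~S) is also a unit clause — contradiction.
So every satisfying assignment has P = True.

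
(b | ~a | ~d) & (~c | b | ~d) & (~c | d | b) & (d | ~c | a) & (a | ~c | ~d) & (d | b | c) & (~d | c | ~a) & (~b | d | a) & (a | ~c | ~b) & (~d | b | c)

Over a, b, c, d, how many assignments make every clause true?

There are 2^4 = 16 truth assignments over (a, b, c, d).
Check each against the 10 clauses (columns in the order a, b, c, d):
  F F F F  ✗ fails (d | b | c)
  F F F T  ✗ fails (~d | b | c)
  F F T F  ✗ fails (~c | d | b)
  F F T T  ✗ fails (~c | b | ~d)
  F T F F  ✗ fails (~b | d | a)
  F T F T  ✓ satisfies all
  F T T F  ✗ fails (d | ~c | a)
  F T T T  ✗ fails (a | ~c | ~d)
  T F F F  ✗ fails (d | b | c)
  T F F T  ✗ fails (b | ~a | ~d)
  T F T F  ✗ fails (~c | d | b)
  T F T T  ✗ fails (b | ~a | ~d)
  T T F F  ✓ satisfies all
  T T F T  ✗ fails (~d | c | ~a)
  T T T F  ✓ satisfies all
  T T T T  ✓ satisfies all
4 of the 16 rows are models.

4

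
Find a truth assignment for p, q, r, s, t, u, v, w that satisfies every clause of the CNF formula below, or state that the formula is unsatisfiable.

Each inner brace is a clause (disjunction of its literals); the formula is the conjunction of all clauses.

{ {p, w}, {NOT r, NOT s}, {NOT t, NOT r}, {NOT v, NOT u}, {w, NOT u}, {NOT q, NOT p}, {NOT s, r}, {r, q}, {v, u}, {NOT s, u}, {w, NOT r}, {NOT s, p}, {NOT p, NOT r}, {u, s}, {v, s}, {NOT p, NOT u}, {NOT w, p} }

UNSATISFIABLE

Suppose p = true.
From the singleton clause (NOT q), q = false.
From the singleton clause (r), r = true.
But (NOT r) is also a unit clause — contradiction.
Backtrack on p: now try p = false.
From the singleton clause (w), w = true.
But (NOT w) is also a unit clause — contradiction.
Neither p = true nor p = false works.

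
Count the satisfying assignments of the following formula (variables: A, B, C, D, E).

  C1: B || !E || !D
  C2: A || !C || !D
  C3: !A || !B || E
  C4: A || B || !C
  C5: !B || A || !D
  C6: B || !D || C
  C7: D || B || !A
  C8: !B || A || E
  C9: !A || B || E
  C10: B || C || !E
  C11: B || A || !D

7

There are 2^5 = 32 truth assignments over (A, B, C, D, E).
Split on E. With E = true, the clauses containing E are satisfied and !E drops from the rest; 6 of the 2^4 = 16 assignments to the other variables satisfy what remains.
With E = false, by the same count on the reduced clause set, 1 assignment works.
Total: 6 + 1 = 7.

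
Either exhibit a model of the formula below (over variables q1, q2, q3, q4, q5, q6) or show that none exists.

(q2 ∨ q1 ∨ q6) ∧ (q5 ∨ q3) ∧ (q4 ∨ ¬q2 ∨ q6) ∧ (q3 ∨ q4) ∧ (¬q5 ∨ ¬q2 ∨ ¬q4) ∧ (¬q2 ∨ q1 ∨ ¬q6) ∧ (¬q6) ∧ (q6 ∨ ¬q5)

q1=False, q2=True, q3=True, q4=True, q5=False, q6=False

Unit clause (¬q6) forces q6 = False.
Unit clause (¬q5) forces q5 = False.
Unit clause (q3) forces q3 = True.
Case q2 = True:
Unit clause (q4) forces q4 = True.
All clauses hold; q1 can take either value.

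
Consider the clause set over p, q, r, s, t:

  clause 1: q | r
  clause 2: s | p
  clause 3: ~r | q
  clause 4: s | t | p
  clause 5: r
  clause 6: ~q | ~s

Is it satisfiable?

From the singleton clause (r), r = 1.
From the singleton clause (q), q = 1.
From the singleton clause (~s), s = 0.
From the singleton clause (p), p = 1.
Every clause is now satisfied; t is unconstrained.
A satisfying assignment: p=1,  q=1,  r=1,  s=0,  t=1.

Yes, satisfiable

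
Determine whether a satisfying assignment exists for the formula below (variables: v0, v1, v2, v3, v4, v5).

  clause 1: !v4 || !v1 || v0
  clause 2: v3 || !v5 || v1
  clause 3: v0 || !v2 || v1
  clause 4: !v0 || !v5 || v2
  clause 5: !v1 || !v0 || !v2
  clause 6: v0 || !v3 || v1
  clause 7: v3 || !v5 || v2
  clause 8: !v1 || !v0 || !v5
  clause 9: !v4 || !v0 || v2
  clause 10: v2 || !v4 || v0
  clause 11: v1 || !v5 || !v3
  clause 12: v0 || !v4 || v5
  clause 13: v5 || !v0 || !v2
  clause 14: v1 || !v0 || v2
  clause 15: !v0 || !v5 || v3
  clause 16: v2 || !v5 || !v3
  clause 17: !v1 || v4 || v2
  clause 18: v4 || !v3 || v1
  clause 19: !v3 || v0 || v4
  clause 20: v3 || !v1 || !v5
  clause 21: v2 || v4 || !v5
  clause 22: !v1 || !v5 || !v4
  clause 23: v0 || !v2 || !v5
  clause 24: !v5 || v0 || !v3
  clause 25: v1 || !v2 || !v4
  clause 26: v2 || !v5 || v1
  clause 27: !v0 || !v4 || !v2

Satisfiable

Case v4 = false:
Case v1 = false:
Unit clause (!v3) forces v3 = false.
Unit clause (!v5) forces v5 = false.
Case v0 = false:
Unit clause (!v2) forces v2 = false.
All clauses are satisfied.
A satisfying assignment: v0 ↦ false; v1 ↦ false; v2 ↦ false; v3 ↦ false; v4 ↦ false; v5 ↦ false.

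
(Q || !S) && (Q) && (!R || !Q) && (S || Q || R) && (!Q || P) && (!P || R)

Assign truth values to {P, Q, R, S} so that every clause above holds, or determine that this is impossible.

The clause (Q) is unit, so Q = true.
The clause (!R) is unit, so R = false.
The clause (P) is unit, so P = true.
That conflicts with the unit clause (!P).

UNSATISFIABLE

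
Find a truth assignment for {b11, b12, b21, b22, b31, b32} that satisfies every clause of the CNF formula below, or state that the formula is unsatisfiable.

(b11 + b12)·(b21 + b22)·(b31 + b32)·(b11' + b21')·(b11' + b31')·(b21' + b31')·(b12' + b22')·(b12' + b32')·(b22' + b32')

UNSATISFIABLE

Suppose b11 = 1.
The clause (b21') is unit, so b21 = 0.
The clause (b22) is unit, so b22 = 1.
The clause (b31') is unit, so b31 = 0.
The clause (b32) is unit, so b32 = 1.
But (b32') is also a unit clause — contradiction.
That branch fails; take b11 = 0 instead.
The clause (b12) is unit, so b12 = 1.
The clause (b22') is unit, so b22 = 0.
The clause (b21) is unit, so b21 = 1.
The clause (b31') is unit, so b31 = 0.
The clause (b32) is unit, so b32 = 1.
But (b32') is also a unit clause — contradiction.
Neither b11 = 1 nor b11 = 0 works.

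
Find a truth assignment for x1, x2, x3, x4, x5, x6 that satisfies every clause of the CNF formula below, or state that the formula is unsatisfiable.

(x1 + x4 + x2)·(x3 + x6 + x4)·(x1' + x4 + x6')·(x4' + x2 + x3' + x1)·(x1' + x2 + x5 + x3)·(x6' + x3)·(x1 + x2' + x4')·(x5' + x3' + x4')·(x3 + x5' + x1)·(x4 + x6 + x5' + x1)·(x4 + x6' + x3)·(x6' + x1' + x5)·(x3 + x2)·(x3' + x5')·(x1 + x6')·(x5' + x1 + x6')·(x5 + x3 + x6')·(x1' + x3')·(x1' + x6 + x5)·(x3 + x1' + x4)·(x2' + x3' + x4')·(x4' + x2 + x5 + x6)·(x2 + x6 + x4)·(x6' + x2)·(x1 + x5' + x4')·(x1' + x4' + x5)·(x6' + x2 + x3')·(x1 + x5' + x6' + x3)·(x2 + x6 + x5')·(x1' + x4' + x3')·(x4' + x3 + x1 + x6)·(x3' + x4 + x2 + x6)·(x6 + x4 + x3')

x1=1, x2=1, x3=0, x4=1, x5=1, x6=0

Branch on x6: set x6 = 0.
Branch on x3: set x3 = 0.
Unit clause (x4) forces x4 = 1.
Unit clause (x2) forces x2 = 1.
Unit clause (x1) forces x1 = 1.
Unit clause (x5) forces x5 = 1.
This assignment satisfies each clause.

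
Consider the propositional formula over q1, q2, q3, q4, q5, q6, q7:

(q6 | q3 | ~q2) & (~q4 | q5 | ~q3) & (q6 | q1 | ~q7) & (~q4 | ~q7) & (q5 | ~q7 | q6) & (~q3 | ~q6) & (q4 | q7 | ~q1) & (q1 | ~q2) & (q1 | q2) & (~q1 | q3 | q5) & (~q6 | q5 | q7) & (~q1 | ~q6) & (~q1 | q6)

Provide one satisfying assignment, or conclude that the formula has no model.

UNSATISFIABLE

Case q4 = 0:
Case q3 = 0:
Case q6 = 1:
From the singleton clause (~q1), q1 = 0.
From the singleton clause (~q2), q2 = 0.
But (q2) is also a unit clause — contradiction.
That branch fails; take q6 = 0 instead.
From the singleton clause (~q2), q2 = 0.
From the singleton clause (q1), q1 = 1.
But (~q1) is also a unit clause — contradiction.
Neither q6 = 1 nor q6 = 0 works.
That branch fails; take q3 = 1 instead.
From the singleton clause (~q6), q6 = 0.
From the singleton clause (~q1), q1 = 0.
From the singleton clause (~q7), q7 = 0.
From the singleton clause (~q2), q2 = 0.
But (q2) is also a unit clause — contradiction.
Neither q3 = 1 nor q3 = 0 works.
That branch fails; take q4 = 1 instead.
From the singleton clause (~q7), q7 = 0.
Case q5 = 1:
Case q3 = 0:
Case q6 = 1:
From the singleton clause (~q1), q1 = 0.
From the singleton clause (~q2), q2 = 0.
But (q2) is also a unit clause — contradiction.
That branch fails; take q6 = 0 instead.
From the singleton clause (~q2), q2 = 0.
From the singleton clause (q1), q1 = 1.
But (~q1) is also a unit clause — contradiction.
Neither q6 = 1 nor q6 = 0 works.
That branch fails; take q3 = 1 instead.
From the singleton clause (~q6), q6 = 0.
From the singleton clause (~q1), q1 = 0.
From the singleton clause (~q2), q2 = 0.
But (q2) is also a unit clause — contradiction.
Neither q3 = 1 nor q3 = 0 works.
That branch fails; take q5 = 0 instead.
From the singleton clause (~q3), q3 = 0.
From the singleton clause (~q1), q1 = 0.
From the singleton clause (~q2), q2 = 0.
But (q2) is also a unit clause — contradiction.
Neither q5 = 1 nor q5 = 0 works.
Neither q4 = 1 nor q4 = 0 works.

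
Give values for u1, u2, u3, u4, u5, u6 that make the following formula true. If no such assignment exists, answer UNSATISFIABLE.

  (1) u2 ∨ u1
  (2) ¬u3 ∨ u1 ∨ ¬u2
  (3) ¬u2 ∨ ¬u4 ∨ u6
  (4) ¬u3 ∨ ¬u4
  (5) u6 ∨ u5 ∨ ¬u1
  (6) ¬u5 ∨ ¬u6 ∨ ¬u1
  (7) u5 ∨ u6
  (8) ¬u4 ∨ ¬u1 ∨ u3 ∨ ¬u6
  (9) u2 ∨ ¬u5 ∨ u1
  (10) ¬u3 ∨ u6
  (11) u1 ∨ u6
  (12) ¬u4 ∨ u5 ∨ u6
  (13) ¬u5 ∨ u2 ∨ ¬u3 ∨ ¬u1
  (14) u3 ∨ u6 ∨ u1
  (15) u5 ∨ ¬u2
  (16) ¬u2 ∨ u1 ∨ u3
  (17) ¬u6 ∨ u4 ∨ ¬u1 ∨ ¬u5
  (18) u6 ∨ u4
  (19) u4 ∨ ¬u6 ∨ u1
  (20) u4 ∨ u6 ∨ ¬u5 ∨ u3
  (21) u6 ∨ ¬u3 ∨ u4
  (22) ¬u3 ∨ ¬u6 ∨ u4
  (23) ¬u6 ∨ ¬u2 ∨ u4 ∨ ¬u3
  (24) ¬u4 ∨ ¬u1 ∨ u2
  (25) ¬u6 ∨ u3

Try u2 = True.
The clause (u5) is unit, so u5 = True.
Try u3 = False.
The clause (u1) is unit, so u1 = True.
The clause (¬u6) is unit, so u6 = False.
The clause (¬u4) is unit, so u4 = False.
That conflicts with the unit clause (u4).
That branch fails; take u3 = True instead.
The clause (u1) is unit, so u1 = True.
The clause (¬u4) is unit, so u4 = False.
The clause (¬u6) is unit, so u6 = False.
That conflicts with the unit clause (u6).
Both values of u3 lead to a conflict.
That branch fails; take u2 = False instead.
The clause (u1) is unit, so u1 = True.
The clause (¬u4) is unit, so u4 = False.
The clause (u6) is unit, so u6 = True.
The clause (¬u5) is unit, so u5 = False.
The clause (¬u3) is unit, so u3 = False.
That conflicts with the unit clause (u3).
Both values of u2 lead to a conflict.

UNSATISFIABLE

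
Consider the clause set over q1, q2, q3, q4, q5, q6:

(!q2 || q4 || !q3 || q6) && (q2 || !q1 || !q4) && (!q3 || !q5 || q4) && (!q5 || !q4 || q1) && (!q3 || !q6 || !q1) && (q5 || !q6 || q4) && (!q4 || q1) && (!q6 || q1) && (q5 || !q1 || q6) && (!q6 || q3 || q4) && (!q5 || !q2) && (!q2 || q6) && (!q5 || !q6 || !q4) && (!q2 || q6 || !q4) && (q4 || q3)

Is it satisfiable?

Case q4 = true:
From the singleton clause (q1), q1 = true.
From the singleton clause (q2), q2 = true.
From the singleton clause (!q5), q5 = false.
From the singleton clause (q6), q6 = true.
From the singleton clause (!q3), q3 = false.
Every clause now holds.
A satisfying assignment: q1=true; q2=true; q3=false; q4=true; q5=false; q6=true.

Satisfiable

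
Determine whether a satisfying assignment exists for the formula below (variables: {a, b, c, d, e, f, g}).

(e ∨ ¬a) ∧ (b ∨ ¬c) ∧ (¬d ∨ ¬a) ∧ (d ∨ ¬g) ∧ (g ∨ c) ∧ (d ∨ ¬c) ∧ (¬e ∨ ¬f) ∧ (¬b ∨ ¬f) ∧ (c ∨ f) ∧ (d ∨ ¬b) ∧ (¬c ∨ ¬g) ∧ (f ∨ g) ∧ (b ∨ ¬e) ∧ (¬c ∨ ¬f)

Yes, satisfiable

Suppose e = False.
The clause (¬a) is unit, so a = False.
Suppose b = False.
The clause (¬c) is unit, so c = False.
The clause (g) is unit, so g = True.
The clause (d) is unit, so d = True.
The clause (f) is unit, so f = True.
This assignment satisfies each clause.
A satisfying assignment: a ↦ False,  b ↦ False,  c ↦ False,  d ↦ True,  e ↦ False,  f ↦ True,  g ↦ True.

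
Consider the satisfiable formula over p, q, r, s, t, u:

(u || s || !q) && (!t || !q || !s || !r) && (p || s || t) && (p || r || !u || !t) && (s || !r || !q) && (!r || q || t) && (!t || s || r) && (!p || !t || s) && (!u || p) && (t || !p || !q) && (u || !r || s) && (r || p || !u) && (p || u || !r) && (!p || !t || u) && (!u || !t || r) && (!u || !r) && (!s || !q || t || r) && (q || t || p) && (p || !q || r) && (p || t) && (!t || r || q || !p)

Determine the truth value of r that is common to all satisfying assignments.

False

Suppose r = true.
The clause (!u) is unit, so u = false.
The clause (s) is unit, so s = true.
The clause (p) is unit, so p = true.
The clause (!t) is unit, so t = false.
The clause (q) is unit, so q = true.
But (!q) is also a unit clause — contradiction.
So every satisfying assignment has r = False.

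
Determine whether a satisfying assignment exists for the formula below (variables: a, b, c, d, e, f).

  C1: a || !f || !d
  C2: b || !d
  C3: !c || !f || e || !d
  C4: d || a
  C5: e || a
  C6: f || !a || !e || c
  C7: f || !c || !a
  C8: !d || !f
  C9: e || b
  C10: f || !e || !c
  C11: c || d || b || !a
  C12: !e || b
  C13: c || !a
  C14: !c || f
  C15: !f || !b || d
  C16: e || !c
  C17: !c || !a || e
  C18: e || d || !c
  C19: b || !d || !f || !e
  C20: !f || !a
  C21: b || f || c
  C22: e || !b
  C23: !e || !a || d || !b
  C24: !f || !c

Satisfiable

Case b = true:
Unit clause (e) forces e = true.
Case d = true:
Unit clause (!f) forces f = false.
Unit clause (!c) forces c = false.
Unit clause (!a) forces a = false.
All clauses are satisfied.
A satisfying assignment: a=false, b=true, c=false, d=true, e=true, f=false.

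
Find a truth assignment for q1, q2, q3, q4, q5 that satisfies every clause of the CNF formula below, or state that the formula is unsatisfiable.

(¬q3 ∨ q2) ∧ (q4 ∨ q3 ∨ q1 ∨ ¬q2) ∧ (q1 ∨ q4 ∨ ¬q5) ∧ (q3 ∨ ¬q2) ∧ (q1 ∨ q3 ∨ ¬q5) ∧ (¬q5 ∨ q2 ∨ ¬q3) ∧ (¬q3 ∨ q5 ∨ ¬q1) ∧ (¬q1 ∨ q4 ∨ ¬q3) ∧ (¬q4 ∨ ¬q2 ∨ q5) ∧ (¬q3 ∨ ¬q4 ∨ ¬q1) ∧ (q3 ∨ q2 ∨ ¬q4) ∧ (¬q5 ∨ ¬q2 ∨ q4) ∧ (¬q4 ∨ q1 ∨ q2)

Branch on q3: set q3 = True.
The clause (q2) is unit, so q2 = True.
Branch on q5: set q5 = True.
The clause (q4) is unit, so q4 = True.
The clause (¬q1) is unit, so q1 = False.
Every clause now holds.

q1 ↦ False, q2 ↦ True, q3 ↦ True, q4 ↦ True, q5 ↦ True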